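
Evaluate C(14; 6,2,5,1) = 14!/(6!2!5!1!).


14! = 87178291200
Denominator: 6!=720 * 2!=2 * 5!=120 * 1!=1
Coefficient = 87178291200 / 172800 = 504504

504504


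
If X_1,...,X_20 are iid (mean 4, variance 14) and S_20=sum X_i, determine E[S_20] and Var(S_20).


E[S_n] = n*mu = 20*4 = 80
Var(S_n) = n*sigma^2 = 20*14 = 280

E[S_20]=80, Var(S_20)=280


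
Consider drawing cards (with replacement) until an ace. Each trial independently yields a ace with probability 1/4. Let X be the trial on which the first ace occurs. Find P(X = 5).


P(X=5) = (1-p)^4 * p = (3/4)^4 * 1/4
= 81/256 * 1/4 = 81/1024

81/1024


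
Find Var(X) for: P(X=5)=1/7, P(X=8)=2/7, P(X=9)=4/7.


E[X] = 57/7, E[X^2] = 477/7
Var(X) = E[X^2] - (E[X])^2 = 477/7 - (57/7)^2 = 90/49

90/49


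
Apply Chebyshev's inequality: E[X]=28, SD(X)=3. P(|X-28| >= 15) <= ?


k = 15/3 = 5
Chebyshev: P(|X-mu| >= k*sigma) <= 1/k^2 = 1/5^2 = 1/25

1/25


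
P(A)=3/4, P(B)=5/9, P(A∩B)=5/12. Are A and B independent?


P(A)*P(B) = 3/4*5/9 = 5/12
P(A∩B) = 5/12, which equals P(A)P(B), so independent

Yes, A and B are independent


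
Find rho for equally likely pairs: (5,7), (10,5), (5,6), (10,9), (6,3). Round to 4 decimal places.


Cov(X,Y) = 1.4000, Var(X) = 5.3600, Var(Y) = 4.0000
rho = Cov/(sqrt(VarX)*sqrt(VarY)) = 0.3024

0.3024


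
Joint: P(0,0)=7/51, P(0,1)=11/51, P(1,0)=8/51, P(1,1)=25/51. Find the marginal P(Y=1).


P(Y=1) = P(0,1)+P(1,1) = 11/51 + 25/51 = 36/51 = 12/17

12/17


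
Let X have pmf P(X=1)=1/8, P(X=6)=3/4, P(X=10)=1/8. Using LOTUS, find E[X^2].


E[X^2] = sum(g(x)*P(x))
= 1*1/8 + 36*3/4 + 100*1/8
= 317/8

317/8


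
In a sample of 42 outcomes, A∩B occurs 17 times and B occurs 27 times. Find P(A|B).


P(A|B) = P(A∩B)/P(B) = (17/42)/(27/42) = 17/27

17/27


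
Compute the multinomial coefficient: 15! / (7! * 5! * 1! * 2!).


15! = 1307674368000
Denominator: 7!=5040 * 5!=120 * 1!=1 * 2!=2
Coefficient = 1307674368000 / 1209600 = 1081080

1081080


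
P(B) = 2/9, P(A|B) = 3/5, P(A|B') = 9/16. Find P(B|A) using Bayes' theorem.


P(A) = P(A|B)P(B) + P(A|B')P(B') = 3/5*2/9 + 9/16*7/9 = 137/240
P(B|A) = P(A|B)P(B)/P(A) = (2/15)/(137/240) = 32/137

32/137


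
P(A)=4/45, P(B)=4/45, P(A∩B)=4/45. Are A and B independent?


P(A)*P(B) = 4/45*4/45 = 16/2025
P(A∩B) = 4/45 != 16/2025, so not independent

No, A and B are not independent


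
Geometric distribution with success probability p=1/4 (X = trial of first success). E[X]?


For geometric (trials until first success), E[X] = 1/p = 1/(1/4) = 4

4


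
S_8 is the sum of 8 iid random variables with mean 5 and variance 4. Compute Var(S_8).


By independence, Var(S_n) = n*Var(X_1) = 8*4 = 32

32


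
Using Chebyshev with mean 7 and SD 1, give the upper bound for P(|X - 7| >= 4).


k = 4/1 = 4
Chebyshev: P(|X-mu| >= k*sigma) <= 1/k^2 = 1/4^2 = 1/16

1/16


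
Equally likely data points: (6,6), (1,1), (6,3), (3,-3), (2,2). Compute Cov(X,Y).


E[X]=18/5, E[Y]=9/5, E[XY]=10
Cov(X,Y) = E[XY] - E[X]E[Y] = 10 - 18/5*9/5 = 88/25

88/25


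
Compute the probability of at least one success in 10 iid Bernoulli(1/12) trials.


P(at least one) = 1 - P(none)
P(none) = (1 - 1/12)^10 = (11/12)^10 = 25937424601/61917364224
P(at least one) = 1 - 25937424601/61917364224 = 35979939623/61917364224

35979939623/61917364224


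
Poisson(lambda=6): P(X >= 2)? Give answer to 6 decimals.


P(X>=2) = 1 - P(X<=1) = 1 - (e^(-6)*6^0/0! + e^(-6)*6^1/1!)
≈ 1 - (0.0024787522 + 0.0148725131)
= 1 - 0.0173512653 = 0.9826487347
≈ 0.982649

0.982649


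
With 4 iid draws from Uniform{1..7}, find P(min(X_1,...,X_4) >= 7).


P(min >= 7) = P(all X_i >= 7) = (P(X_1 >= 7))^4
= (1/7)^4 = 1/2401

1/2401


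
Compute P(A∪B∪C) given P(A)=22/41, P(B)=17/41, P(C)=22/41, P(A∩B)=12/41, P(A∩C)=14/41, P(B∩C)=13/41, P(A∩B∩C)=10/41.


P(A∪B∪C) = P(A)+P(B)+P(C) - P(AB)-P(AC)-P(BC) + P(ABC)
= 22/41+17/41+22/41 - 12/41-14/41-13/41 + 10/41
= 32/41

32/41


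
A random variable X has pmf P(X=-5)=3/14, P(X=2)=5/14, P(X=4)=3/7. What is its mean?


E[X] = sum(x * P(x))
= -5*3/14 + 2*5/14 + 4*3/7
= 19/14

19/14


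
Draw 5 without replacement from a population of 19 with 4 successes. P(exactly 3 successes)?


P(X=3) = C(4,3)*C(15,2) / C(19,5)
= 4*105 / 11628
= 420/11628 = 35/969

35/969


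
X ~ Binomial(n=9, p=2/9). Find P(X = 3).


P(X=3) = C(9,3) * p^3 * (1-p)^6
= 84 * 8/729 * 117649/531441
= 26353376/129140163

26353376/129140163


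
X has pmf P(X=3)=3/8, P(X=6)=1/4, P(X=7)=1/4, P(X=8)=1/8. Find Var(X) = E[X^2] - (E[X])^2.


E[X] = 43/8, E[X^2] = 261/8
Var(X) = E[X^2] - (E[X])^2 = 261/8 - (43/8)^2 = 239/64

239/64


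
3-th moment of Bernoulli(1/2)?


For Bernoulli: X in {0,1}
E[X^3] = 0^3*(1-1/2) + 1^3*1/2 = 1/2

1/2


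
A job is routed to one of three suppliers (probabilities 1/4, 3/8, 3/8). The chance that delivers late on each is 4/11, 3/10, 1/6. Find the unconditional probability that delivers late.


P(A) = P(A|B1)P(B1) + P(A|B2)P(B2) + P(A|B3)P(B3)
= 4/11*1/4 + 3/10*3/8 + 1/6*3/8
= 1/11 + 9/80 + 1/16 = 117/440

117/440


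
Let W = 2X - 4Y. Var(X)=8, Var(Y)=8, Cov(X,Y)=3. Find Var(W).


Var(2X - 4Y) = 2^2*Var(X) + (-4)^2*Var(Y) + 2*2*(-4)*Cov(X,Y)
= 4*8 + 16*8 - 16*3
= 32 + 128 - 48 = 112

112


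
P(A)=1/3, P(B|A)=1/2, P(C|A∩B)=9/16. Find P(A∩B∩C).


P(A∩B∩C) = P(A) * P(B|A) * P(C|A∩B)
= 1/3 * 1/2 * 9/16
= 1/6 * 9/16 = 3/32

3/32


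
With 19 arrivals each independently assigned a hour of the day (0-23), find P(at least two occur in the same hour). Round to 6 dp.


P(all different) = prod((24-i)/24 for i=0..18) = 0.000031
P(at least one match) = 1 - 0.000031 = 0.999969

0.999969


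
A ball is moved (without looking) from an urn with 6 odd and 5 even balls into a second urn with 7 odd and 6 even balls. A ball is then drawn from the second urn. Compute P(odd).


P(transfer odd) = 6/11; P(transfer even) = 5/11
If odd transferred: Urn II has 8 odd of 14, so P(odd|odd moved) = 4/7
If even transferred: Urn II has 7 odd of 14, so P(odd|even moved) = 1/2
By total probability: P(odd) = 6/11*4/7 + 5/11*1/2 = 83/154

83/154


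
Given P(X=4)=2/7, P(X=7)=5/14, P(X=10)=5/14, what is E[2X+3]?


E[2X+3] = sum(g(x)*P(x))
= 11*2/7 + 17*5/14 + 23*5/14
= 122/7

122/7


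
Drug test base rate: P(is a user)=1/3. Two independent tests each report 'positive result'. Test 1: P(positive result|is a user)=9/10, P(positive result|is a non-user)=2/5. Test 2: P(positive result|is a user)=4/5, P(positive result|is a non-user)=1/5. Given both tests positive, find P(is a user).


After test 1: P(+) = 9/10*1/3 + 2/5*2/3 = 17/30
P(B|+) = (3/10)/(17/30) = 9/17
After test 2 (use post1 as new prior): P(+) = 4/5*9/17 + 1/5*8/17 = 44/85
P(B|+,+) = (36/85)/(44/85) = 9/11

9/11


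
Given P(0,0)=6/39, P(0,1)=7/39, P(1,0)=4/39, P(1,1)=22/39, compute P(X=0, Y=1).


Read from table: P(X=0, Y=1) = 7/39

7/39


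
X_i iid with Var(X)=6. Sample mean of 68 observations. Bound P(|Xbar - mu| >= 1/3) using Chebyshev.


Var(Xbar) = Var(X)/n = 6/68
Chebyshev: P(|Xbar-mu| >= 1/3) <= Var(Xbar)/(1/3)^2 = (3/34)/(1/9) = 27/34

27/34


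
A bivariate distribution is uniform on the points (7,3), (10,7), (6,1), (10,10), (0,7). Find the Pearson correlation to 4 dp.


Cov(X,Y) = 2.4400, Var(X) = 13.4400, Var(Y) = 10.2400
rho = Cov/(sqrt(VarX)*sqrt(VarY)) = 0.2080

0.2080


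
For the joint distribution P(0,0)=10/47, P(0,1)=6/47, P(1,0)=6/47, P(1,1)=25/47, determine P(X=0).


P(X=0) = P(0,0)+P(0,1) = 10/47 + 6/47 = 16/47

16/47


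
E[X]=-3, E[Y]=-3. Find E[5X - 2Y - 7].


E[5X - 2Y - 7] = 5*E[X] - 2*E[Y] - 7
= (5)*(-3) + (-2)*(-3) + (-7)
= -15 + 6 - 7 = -16

-16


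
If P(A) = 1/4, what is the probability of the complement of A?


P(A') = 1 - P(A) = 1 - 1/4 = 3/4

3/4


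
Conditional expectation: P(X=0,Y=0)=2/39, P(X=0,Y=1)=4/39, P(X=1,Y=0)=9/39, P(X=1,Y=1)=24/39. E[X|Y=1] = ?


P(Y=1) = 28/39
E[X|Y=1] = (0*4 + 1*24)/28 = 24/28 = 6/7

6/7


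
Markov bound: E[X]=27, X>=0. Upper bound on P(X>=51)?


Markov: P(X >= a) <= E[X]/a
P(X >= 51) <= 27/51 = 9/17

9/17


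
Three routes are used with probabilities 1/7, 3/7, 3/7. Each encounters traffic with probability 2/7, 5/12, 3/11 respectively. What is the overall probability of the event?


P(A) = P(A|B1)P(B1) + P(A|B2)P(B2) + P(A|B3)P(B3)
= 2/7*1/7 + 5/12*3/7 + 3/11*3/7
= 2/49 + 5/28 + 9/77 = 725/2156

725/2156


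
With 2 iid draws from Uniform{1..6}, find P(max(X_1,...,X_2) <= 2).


P(max <= 2) = P(all X_i <= 2) = (P(X_1 <= 2))^2
= (2/6)^2 = (1/3)^2 = 1/9

1/9


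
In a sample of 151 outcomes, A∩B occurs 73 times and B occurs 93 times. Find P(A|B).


P(A|B) = P(A∩B)/P(B) = (73/151)/(93/151) = 73/93

73/93


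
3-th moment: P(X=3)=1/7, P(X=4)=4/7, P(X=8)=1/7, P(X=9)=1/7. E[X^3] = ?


E[X^3] = sum(x^3 * P(x))
= 27*1/7 + 64*4/7 + 512*1/7 + 729*1/7
= 1524/7

1524/7


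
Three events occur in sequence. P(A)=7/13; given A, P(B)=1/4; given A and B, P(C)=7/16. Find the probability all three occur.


P(A∩B∩C) = P(A) * P(B|A) * P(C|A∩B)
= 7/13 * 1/4 * 7/16
= 7/52 * 7/16 = 49/832

49/832


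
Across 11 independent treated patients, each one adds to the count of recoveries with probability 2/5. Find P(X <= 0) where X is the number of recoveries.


P(X<=0) = P(X=0)
= 177147/48828125
= 177147/48828125

177147/48828125


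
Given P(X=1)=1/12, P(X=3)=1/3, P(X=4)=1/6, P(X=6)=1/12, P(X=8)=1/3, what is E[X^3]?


E[X^3] = sum(g(x)*P(x))
= 1*1/12 + 27*1/3 + 64*1/6 + 216*1/12 + 512*1/3
= 2501/12

2501/12


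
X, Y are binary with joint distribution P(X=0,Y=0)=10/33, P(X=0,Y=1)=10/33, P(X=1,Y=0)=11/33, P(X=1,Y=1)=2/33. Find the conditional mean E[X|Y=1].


P(Y=1) = 12/33
E[X|Y=1] = (0*10 + 1*2)/12 = 2/12 = 1/6

1/6


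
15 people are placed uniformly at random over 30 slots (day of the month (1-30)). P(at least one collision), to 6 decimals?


P(all different) = prod((30-i)/30 for i=0..14) = 0.014136
P(at least one match) = 1 - 0.014136 = 0.985864

0.985864


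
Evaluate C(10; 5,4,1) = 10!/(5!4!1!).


10! = 3628800
Denominator: 5!=120 * 4!=24 * 1!=1
Coefficient = 3628800 / 2880 = 1260

1260


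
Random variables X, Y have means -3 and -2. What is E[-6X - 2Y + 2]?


E[-6X - 2Y + 2] = -6*E[X] - 2*E[Y] + 2
= (-6)*(-3) + (-2)*(-2) + (2)
= 18 + 4 + 2 = 24

24


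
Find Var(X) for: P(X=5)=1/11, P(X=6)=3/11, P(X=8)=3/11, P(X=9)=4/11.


E[X] = 83/11, E[X^2] = 59
Var(X) = E[X^2] - (E[X])^2 = 59 - (83/11)^2 = 250/121

250/121


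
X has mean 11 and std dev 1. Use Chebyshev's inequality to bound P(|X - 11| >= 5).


k = 5/1 = 5
Chebyshev: P(|X-mu| >= k*sigma) <= 1/k^2 = 1/5^2 = 1/25

1/25


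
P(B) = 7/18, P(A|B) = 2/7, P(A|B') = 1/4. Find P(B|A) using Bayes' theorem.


P(A) = P(A|B)P(B) + P(A|B')P(B') = 2/7*7/18 + 1/4*11/18 = 19/72
P(B|A) = P(A|B)P(B)/P(A) = (1/9)/(19/72) = 8/19

8/19


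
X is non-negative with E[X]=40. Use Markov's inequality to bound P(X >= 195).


Markov: P(X >= a) <= E[X]/a
P(X >= 195) <= 40/195 = 8/39

8/39


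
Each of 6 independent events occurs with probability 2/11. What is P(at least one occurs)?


P(at least one) = 1 - P(none)
P(none) = (1 - 2/11)^6 = (9/11)^6 = 531441/1771561
P(at least one) = 1 - 531441/1771561 = 1240120/1771561

1240120/1771561


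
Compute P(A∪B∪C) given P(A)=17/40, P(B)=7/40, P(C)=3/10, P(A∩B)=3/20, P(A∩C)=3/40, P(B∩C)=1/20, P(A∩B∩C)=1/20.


P(A∪B∪C) = P(A)+P(B)+P(C) - P(AB)-P(AC)-P(BC) + P(ABC)
= 17/40+7/40+3/10 - 3/20-3/40-1/20 + 1/20
= 27/40

27/40


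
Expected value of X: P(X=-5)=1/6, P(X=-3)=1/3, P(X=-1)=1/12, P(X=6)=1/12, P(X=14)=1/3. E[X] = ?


E[X] = sum(x * P(x))
= -5*1/6 - 3*1/3 - 1*1/12 + 6*1/12 + 14*1/3
= 13/4

13/4


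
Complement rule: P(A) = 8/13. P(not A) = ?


P(A') = 1 - P(A) = 1 - 8/13 = 5/13

5/13


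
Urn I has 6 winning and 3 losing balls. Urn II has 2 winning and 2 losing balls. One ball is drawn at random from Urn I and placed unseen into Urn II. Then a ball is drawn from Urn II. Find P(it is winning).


P(transfer winning) = 6/9 = 2/3; P(transfer losing) = 1/3
If winning transferred: Urn II has 3 winning of 5, so P(winning|winning moved) = 3/5
If losing transferred: Urn II has 2 winning of 5, so P(winning|losing moved) = 2/5
By total probability: P(winning) = 2/3*3/5 + 1/3*2/5 = 8/15

8/15


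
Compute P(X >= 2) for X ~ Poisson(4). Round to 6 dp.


P(X>=2) = 1 - P(X<=1) = 1 - (e^(-4)*4^0/0! + e^(-4)*4^1/1!)
≈ 1 - (0.0183156389 + 0.0732625556)
= 1 - 0.0915781945 = 0.9084218055
≈ 0.908422

0.908422


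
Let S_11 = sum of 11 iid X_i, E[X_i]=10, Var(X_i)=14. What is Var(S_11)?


By independence, Var(S_n) = n*Var(X_1) = 11*14 = 154

154


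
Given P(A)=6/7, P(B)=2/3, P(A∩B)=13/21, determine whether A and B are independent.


P(A)*P(B) = 6/7*2/3 = 4/7
P(A∩B) = 13/21 != 4/7, so not independent

No, A and B are not independent


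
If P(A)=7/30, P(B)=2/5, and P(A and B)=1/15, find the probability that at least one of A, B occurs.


P(A∪B) = P(A) + P(B) - P(A∩B)
= 7/30 + 2/5 - 1/15 = 17/30

17/30


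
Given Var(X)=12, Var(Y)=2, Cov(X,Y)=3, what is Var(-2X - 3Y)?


Var(-2X - 3Y) = (-2)^2*Var(X) + (-3)^2*Var(Y) + 2*(-2)*(-3)*Cov(X,Y)
= 4*12 + 9*2 + 12*3
= 48 + 18 + 36 = 102

102


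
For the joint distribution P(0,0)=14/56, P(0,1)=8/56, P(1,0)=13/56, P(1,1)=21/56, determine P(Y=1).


P(Y=1) = P(0,1)+P(1,1) = 8/56 + 21/56 = 29/56

29/56


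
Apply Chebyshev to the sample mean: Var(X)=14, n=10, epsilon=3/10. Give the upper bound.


Var(Xbar) = Var(X)/n = 14/10
Chebyshev: P(|Xbar-mu| >= 3/10) <= Var(Xbar)/(3/10)^2 = (7/5)/(9/100) = 140/9
Bound exceeds 1, so trivial bound: 1

1


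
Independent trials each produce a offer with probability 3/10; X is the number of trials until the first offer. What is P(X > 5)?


P(X > 5) = P(first 5 trials all fail) = (1-p)^5 = (7/10)^5 = 16807/100000

16807/100000


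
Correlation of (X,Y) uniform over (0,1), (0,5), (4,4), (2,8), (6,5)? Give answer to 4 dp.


Cov(X,Y) = 1.3600, Var(X) = 5.4400, Var(Y) = 5.0400
rho = Cov/(sqrt(VarX)*sqrt(VarY)) = 0.2597

0.2597


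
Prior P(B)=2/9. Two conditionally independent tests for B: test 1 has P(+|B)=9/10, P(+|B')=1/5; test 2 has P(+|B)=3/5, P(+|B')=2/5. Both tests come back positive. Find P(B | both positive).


After test 1: P(+) = 9/10*2/9 + 1/5*7/9 = 16/45
P(B|+) = (1/5)/(16/45) = 9/16
After test 2 (use post1 as new prior): P(+) = 3/5*9/16 + 2/5*7/16 = 41/80
P(B|+,+) = (27/80)/(41/80) = 27/41

27/41


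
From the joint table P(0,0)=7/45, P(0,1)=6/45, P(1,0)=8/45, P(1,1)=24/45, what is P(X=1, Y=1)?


Read from table: P(X=1, Y=1) = 24/45 = 8/15

8/15


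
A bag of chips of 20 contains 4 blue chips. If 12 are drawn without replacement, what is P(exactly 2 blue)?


P(X=2) = C(4,2)*C(16,10) / C(20,12)
= 6*8008 / 125970
= 48048/125970 = 616/1615

616/1615


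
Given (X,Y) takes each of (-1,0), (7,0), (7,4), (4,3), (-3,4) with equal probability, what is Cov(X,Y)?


E[X]=14/5, E[Y]=11/5, E[XY]=28/5
Cov(X,Y) = E[XY] - E[X]E[Y] = 28/5 - 14/5*11/5 = -14/25

-14/25


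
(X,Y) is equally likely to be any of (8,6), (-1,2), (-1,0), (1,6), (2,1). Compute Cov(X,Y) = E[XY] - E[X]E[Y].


E[X]=9/5, E[Y]=3, E[XY]=54/5
Cov(X,Y) = E[XY] - E[X]E[Y] = 54/5 - 9/5*3 = 27/5

27/5


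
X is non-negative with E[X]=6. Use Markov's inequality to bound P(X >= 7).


Markov: P(X >= a) <= E[X]/a
P(X >= 7) <= 6/7

6/7


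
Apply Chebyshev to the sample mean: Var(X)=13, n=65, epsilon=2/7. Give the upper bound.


Var(Xbar) = Var(X)/n = 13/65
Chebyshev: P(|Xbar-mu| >= 2/7) <= Var(Xbar)/(2/7)^2 = (1/5)/(4/49) = 49/20
Bound exceeds 1, so trivial bound: 1

1


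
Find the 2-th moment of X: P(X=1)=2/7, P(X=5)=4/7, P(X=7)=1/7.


E[X^2] = sum(x^2 * P(x))
= 1*2/7 + 25*4/7 + 49*1/7
= 151/7

151/7


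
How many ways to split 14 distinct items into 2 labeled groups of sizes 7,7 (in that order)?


14! = 87178291200
Denominator: 7!=5040 * 7!=5040
Coefficient = 87178291200 / 25401600 = 3432

3432


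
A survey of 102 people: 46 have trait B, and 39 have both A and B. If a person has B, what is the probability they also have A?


P(A|B) = P(A∩B)/P(B) = (39/102)/(46/102) = 39/46

39/46


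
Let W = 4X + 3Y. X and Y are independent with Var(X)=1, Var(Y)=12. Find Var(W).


Independence => Cov(X,Y)=0
Var(4X + 3Y) = 4^2*Var(X) + 3^2*Var(Y)
= 16*1 + 9*12 = 124

124


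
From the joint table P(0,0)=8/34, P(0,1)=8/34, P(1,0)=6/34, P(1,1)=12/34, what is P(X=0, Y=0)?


Read from table: P(X=0, Y=0) = 8/34 = 4/17

4/17


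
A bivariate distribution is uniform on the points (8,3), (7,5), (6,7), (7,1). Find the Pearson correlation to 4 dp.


Cov(X,Y) = -1.0000, Var(X) = 0.5000, Var(Y) = 5.0000
rho = Cov/(sqrt(VarX)*sqrt(VarY)) = -0.6325

-0.6325


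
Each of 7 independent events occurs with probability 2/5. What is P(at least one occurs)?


P(at least one) = 1 - P(none)
P(none) = (1 - 2/5)^7 = (3/5)^7 = 2187/78125
P(at least one) = 1 - 2187/78125 = 75938/78125

75938/78125


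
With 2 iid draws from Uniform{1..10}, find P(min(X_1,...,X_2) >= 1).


P(min >= 1) = P(all X_i >= 1) = (P(X_1 >= 1))^2
= (10/10)^2 = 1^2 = 1

1


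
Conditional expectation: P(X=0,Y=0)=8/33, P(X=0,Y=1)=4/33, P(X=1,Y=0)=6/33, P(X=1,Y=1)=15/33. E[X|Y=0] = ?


P(Y=0) = 14/33
E[X|Y=0] = (0*8 + 1*6)/14 = 6/14 = 3/7

3/7


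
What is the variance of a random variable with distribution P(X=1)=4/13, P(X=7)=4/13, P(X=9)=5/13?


E[X] = 77/13, E[X^2] = 605/13
Var(X) = E[X^2] - (E[X])^2 = 605/13 - (77/13)^2 = 1936/169

1936/169


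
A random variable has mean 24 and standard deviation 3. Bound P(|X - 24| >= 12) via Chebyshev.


k = 12/3 = 4
Chebyshev: P(|X-mu| >= k*sigma) <= 1/k^2 = 1/4^2 = 1/16

1/16


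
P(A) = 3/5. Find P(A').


P(A') = 1 - P(A) = 1 - 3/5 = 2/5

2/5


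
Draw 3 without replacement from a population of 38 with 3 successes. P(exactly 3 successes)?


P(X=3) = C(3,3)*C(35,0) / C(38,3)
= 1*1 / 8436
= 1/8436

1/8436


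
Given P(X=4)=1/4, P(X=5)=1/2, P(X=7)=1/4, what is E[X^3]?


E[X^3] = sum(g(x)*P(x))
= 64*1/4 + 125*1/2 + 343*1/4
= 657/4

657/4


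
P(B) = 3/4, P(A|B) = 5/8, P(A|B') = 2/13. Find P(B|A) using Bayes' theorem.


P(A) = P(A|B)P(B) + P(A|B')P(B') = 5/8*3/4 + 2/13*1/4 = 211/416
P(B|A) = P(A|B)P(B)/P(A) = (15/32)/(211/416) = 195/211

195/211


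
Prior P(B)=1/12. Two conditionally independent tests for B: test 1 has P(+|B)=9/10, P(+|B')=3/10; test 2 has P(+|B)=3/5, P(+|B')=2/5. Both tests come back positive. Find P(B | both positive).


After test 1: P(+) = 9/10*1/12 + 3/10*11/12 = 7/20
P(B|+) = (3/40)/(7/20) = 3/14
After test 2 (use post1 as new prior): P(+) = 3/5*3/14 + 2/5*11/14 = 31/70
P(B|+,+) = (9/70)/(31/70) = 9/31

9/31


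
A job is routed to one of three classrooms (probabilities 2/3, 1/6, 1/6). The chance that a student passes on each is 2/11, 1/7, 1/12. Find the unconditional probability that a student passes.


P(A) = P(A|B1)P(B1) + P(A|B2)P(B2) + P(A|B3)P(B3)
= 2/11*2/3 + 1/7*1/6 + 1/12*1/6
= 4/33 + 1/42 + 1/72 = 881/5544

881/5544


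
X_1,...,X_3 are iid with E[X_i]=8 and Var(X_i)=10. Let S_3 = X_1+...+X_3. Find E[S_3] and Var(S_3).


E[S_n] = n*mu = 3*8 = 24
Var(S_n) = n*sigma^2 = 3*10 = 30

E[S_3]=24, Var(S_3)=30


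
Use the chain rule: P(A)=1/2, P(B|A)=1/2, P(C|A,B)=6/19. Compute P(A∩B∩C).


P(A∩B∩C) = P(A) * P(B|A) * P(C|A∩B)
= 1/2 * 1/2 * 6/19
= 1/4 * 6/19 = 3/38

3/38


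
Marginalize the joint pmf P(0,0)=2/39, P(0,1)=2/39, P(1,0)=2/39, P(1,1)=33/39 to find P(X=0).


P(X=0) = P(0,0)+P(0,1) = 2/39 + 2/39 = 4/39

4/39


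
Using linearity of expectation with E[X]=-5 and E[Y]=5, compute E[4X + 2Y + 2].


E[4X + 2Y + 2] = 4*E[X] + 2*E[Y] + 2
= (4)*(-5) + (2)*(5) + (2)
= -20 + 10 + 2 = -8

-8


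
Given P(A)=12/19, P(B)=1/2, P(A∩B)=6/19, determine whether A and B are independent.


P(A)*P(B) = 12/19*1/2 = 6/19
P(A∩B) = 6/19, which equals P(A)P(B), so independent

Yes, A and B are independent


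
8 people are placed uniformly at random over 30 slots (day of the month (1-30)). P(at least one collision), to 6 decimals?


P(all different) = prod((30-i)/30 for i=0..7) = 0.359686
P(at least one match) = 1 - 0.359686 = 0.640314

0.640314


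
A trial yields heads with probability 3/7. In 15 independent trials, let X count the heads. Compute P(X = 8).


P(X=8) = C(15,8) * p^8 * (1-p)^7
= 6435 * 6561/5764801 * 16384/823543
= 691733053440/4747561509943

691733053440/4747561509943


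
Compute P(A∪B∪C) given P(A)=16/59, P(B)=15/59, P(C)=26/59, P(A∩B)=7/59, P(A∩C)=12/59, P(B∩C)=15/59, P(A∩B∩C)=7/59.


P(A∪B∪C) = P(A)+P(B)+P(C) - P(AB)-P(AC)-P(BC) + P(ABC)
= 16/59+15/59+26/59 - 7/59-12/59-15/59 + 7/59
= 30/59

30/59


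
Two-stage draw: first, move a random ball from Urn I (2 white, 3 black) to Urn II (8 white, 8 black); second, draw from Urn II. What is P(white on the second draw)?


P(transfer white) = 2/5; P(transfer black) = 3/5
If white transferred: Urn II has 9 white of 17, so P(white|white moved) = 9/17
If black transferred: Urn II has 8 white of 17, so P(white|black moved) = 8/17
By total probability: P(white) = 2/5*9/17 + 3/5*8/17 = 42/85

42/85


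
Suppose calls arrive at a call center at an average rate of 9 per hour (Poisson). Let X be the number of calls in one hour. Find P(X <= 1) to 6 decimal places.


P(X<=1) = e^(-9)*9^0/0! + e^(-9)*9^1/1!
≈ 0.0001234098 + 0.0011106882
= 0.0012340980
≈ 0.001234

0.001234


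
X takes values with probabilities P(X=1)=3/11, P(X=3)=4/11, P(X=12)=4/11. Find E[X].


E[X] = sum(x * P(x))
= 1*3/11 + 3*4/11 + 12*4/11
= 63/11

63/11


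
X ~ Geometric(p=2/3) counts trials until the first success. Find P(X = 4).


P(X=4) = (1-p)^3 * p = (1/3)^3 * 2/3
= 1/27 * 2/3 = 2/81

2/81


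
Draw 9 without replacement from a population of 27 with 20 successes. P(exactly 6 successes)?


P(X=6) = C(20,6)*C(7,3) / C(27,9)
= 38760*35 / 4686825
= 1356600/4686825 = 952/3289

952/3289


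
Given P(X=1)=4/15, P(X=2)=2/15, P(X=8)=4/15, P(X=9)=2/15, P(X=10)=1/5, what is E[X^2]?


E[X^2] = sum(g(x)*P(x))
= 1*4/15 + 4*2/15 + 64*4/15 + 81*2/15 + 100*1/5
= 146/3

146/3


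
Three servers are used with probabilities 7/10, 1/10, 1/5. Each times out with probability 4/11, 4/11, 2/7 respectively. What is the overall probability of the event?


P(A) = P(A|B1)P(B1) + P(A|B2)P(B2) + P(A|B3)P(B3)
= 4/11*7/10 + 4/11*1/10 + 2/7*1/5
= 14/55 + 2/55 + 2/35 = 134/385

134/385


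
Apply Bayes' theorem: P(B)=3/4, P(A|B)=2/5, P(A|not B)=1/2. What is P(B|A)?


P(A) = P(A|B)P(B) + P(A|B')P(B') = 2/5*3/4 + 1/2*1/4 = 17/40
P(B|A) = P(A|B)P(B)/P(A) = (3/10)/(17/40) = 12/17

12/17


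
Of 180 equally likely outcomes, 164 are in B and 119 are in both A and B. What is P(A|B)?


P(A|B) = P(A∩B)/P(B) = (119/180)/(164/180) = 119/164

119/164


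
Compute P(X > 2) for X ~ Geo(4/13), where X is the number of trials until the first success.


P(X > 2) = P(first 2 trials all fail) = (1-p)^2 = (9/13)^2 = 81/169

81/169


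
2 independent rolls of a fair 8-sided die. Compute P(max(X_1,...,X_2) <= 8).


P(max <= 8) = P(all X_i <= 8) = (P(X_1 <= 8))^2
= (8/8)^2 = 1^2 = 1

1


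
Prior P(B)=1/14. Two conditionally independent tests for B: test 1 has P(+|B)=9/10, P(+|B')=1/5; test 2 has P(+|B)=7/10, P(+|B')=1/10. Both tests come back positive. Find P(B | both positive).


After test 1: P(+) = 9/10*1/14 + 1/5*13/14 = 1/4
P(B|+) = (9/140)/(1/4) = 9/35
After test 2 (use post1 as new prior): P(+) = 7/10*9/35 + 1/10*26/35 = 89/350
P(B|+,+) = (9/50)/(89/350) = 63/89

63/89


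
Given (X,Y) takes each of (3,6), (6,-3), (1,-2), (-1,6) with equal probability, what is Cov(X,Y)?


E[X]=9/4, E[Y]=7/4, E[XY]=-2
Cov(X,Y) = E[XY] - E[X]E[Y] = -2 - 9/4*7/4 = -95/16

-95/16


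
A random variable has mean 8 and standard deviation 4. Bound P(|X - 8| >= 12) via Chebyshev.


k = 12/4 = 3
Chebyshev: P(|X-mu| >= k*sigma) <= 1/k^2 = 1/3^2 = 1/9

1/9


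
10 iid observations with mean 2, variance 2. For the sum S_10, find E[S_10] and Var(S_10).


E[S_n] = n*mu = 10*2 = 20
Var(S_n) = n*sigma^2 = 10*2 = 20

E[S_10]=20, Var(S_10)=20


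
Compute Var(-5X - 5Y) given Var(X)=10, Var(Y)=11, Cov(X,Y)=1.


Var(-5X - 5Y) = (-5)^2*Var(X) + (-5)^2*Var(Y) + 2*(-5)*(-5)*Cov(X,Y)
= 25*10 + 25*11 + 50*1
= 250 + 275 + 50 = 575

575


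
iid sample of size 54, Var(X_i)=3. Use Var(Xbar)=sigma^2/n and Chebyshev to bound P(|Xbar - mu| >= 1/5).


Var(Xbar) = Var(X)/n = 3/54
Chebyshev: P(|Xbar-mu| >= 1/5) <= Var(Xbar)/(1/5)^2 = (1/18)/(1/25) = 25/18
Bound exceeds 1, so trivial bound: 1

1


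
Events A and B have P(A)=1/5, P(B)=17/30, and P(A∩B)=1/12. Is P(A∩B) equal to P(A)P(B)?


P(A)*P(B) = 1/5*17/30 = 17/150
P(A∩B) = 1/12 != 17/150, so not independent

No, A and B are not independent


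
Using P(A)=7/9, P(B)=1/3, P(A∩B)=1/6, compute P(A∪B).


P(A∪B) = P(A) + P(B) - P(A∩B)
= 7/9 + 1/3 - 1/6 = 17/18

17/18


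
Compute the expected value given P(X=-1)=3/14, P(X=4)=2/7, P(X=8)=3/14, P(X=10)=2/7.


E[X] = sum(x * P(x))
= -1*3/14 + 4*2/7 + 8*3/14 + 10*2/7
= 11/2

11/2


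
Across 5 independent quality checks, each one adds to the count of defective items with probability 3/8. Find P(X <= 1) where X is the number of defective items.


P(X<=1) = P(X=0) + P(X=1)
= 3125/32768 + 9375/32768
= 3125/8192

3125/8192


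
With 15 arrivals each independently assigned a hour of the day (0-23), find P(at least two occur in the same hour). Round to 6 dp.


P(all different) = prod((24-i)/24 for i=0..14) = 0.003387
P(at least one match) = 1 - 0.003387 = 0.996613

0.996613


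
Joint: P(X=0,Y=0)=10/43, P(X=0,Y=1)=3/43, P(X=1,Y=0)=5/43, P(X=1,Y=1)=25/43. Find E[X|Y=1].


P(Y=1) = 28/43
E[X|Y=1] = (0*3 + 1*25)/28 = 25/28

25/28


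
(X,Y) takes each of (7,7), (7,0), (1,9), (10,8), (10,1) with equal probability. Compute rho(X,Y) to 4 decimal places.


Cov(X,Y) = -5.4000, Var(X) = 10.8000, Var(Y) = 14.0000
rho = Cov/(sqrt(VarX)*sqrt(VarY)) = -0.4392

-0.4392


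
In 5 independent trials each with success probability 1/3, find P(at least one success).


P(at least one) = 1 - P(none)
P(none) = (1 - 1/3)^5 = (2/3)^5 = 32/243
P(at least one) = 1 - 32/243 = 211/243

211/243


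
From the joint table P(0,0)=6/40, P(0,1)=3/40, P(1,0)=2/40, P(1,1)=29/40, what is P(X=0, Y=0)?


Read from table: P(X=0, Y=0) = 6/40 = 3/20

3/20


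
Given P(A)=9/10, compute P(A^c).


P(A') = 1 - P(A) = 1 - 9/10 = 1/10

1/10


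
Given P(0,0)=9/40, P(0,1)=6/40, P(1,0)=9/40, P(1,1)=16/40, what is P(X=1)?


P(X=1) = P(1,0)+P(1,1) = 9/40 + 16/40 = 25/40 = 5/8

5/8


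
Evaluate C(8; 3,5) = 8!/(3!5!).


8! = 40320
Denominator: 3!=6 * 5!=120
Coefficient = 40320 / 720 = 56

56


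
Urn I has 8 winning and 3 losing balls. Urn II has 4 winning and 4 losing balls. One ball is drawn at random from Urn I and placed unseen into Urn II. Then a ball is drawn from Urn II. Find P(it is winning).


P(transfer winning) = 8/11; P(transfer losing) = 3/11
If winning transferred: Urn II has 5 winning of 9, so P(winning|winning moved) = 5/9
If losing transferred: Urn II has 4 winning of 9, so P(winning|losing moved) = 4/9
By total probability: P(winning) = 8/11*5/9 + 3/11*4/9 = 52/99

52/99


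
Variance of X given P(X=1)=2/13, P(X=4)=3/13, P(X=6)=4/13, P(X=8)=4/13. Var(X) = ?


E[X] = 70/13, E[X^2] = 450/13
Var(X) = E[X^2] - (E[X])^2 = 450/13 - (70/13)^2 = 950/169

950/169


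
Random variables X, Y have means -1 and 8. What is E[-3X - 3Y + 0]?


E[-3X - 3Y + 0] = -3*E[X] - 3*E[Y] + 0
= (-3)*(-1) + (-3)*(8) + (0)
= 3 - 24 + 0 = -21

-21


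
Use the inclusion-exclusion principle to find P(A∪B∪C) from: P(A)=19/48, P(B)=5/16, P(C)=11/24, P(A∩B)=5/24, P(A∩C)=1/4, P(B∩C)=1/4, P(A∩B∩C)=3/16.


P(A∪B∪C) = P(A)+P(B)+P(C) - P(AB)-P(AC)-P(BC) + P(ABC)
= 19/48+5/16+11/24 - 5/24-1/4-1/4 + 3/16
= 31/48

31/48


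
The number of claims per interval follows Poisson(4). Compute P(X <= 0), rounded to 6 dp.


P(X<=0) = e^(-4)*4^0/0!
≈ 0.0183156389
≈ 0.018316

0.018316


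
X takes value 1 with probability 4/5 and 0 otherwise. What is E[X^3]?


For Bernoulli: X in {0,1}
E[X^3] = 0^3*(1-4/5) + 1^3*4/5 = 4/5

4/5


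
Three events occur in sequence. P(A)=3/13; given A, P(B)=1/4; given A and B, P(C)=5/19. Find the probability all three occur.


P(A∩B∩C) = P(A) * P(B|A) * P(C|A∩B)
= 3/13 * 1/4 * 5/19
= 3/52 * 5/19 = 15/988

15/988


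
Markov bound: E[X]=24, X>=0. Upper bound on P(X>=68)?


Markov: P(X >= a) <= E[X]/a
P(X >= 68) <= 24/68 = 6/17

6/17


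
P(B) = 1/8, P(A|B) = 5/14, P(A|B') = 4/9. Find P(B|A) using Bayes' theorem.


P(A) = P(A|B)P(B) + P(A|B')P(B') = 5/14*1/8 + 4/9*7/8 = 437/1008
P(B|A) = P(A|B)P(B)/P(A) = (5/112)/(437/1008) = 45/437

45/437


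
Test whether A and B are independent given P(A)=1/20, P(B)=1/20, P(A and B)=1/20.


P(A)*P(B) = 1/20*1/20 = 1/400
P(A∩B) = 1/20 != 1/400, so not independent

No, A and B are not independent


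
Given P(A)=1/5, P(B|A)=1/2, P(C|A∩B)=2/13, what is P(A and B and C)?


P(A∩B∩C) = P(A) * P(B|A) * P(C|A∩B)
= 1/5 * 1/2 * 2/13
= 1/10 * 2/13 = 1/65

1/65


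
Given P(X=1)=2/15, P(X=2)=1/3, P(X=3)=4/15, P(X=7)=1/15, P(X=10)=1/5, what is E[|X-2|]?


E[|X-2|] = sum(g(x)*P(x))
= 1*2/15 + 0*1/3 + 1*4/15 + 5*1/15 + 8*1/5
= 7/3

7/3


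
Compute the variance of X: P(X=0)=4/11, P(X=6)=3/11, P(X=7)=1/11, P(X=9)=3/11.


E[X] = 52/11, E[X^2] = 400/11
Var(X) = E[X^2] - (E[X])^2 = 400/11 - (52/11)^2 = 1696/121

1696/121


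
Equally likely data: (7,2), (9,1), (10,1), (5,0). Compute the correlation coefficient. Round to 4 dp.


Cov(X,Y) = 0.5000, Var(X) = 3.6875, Var(Y) = 0.5000
rho = Cov/(sqrt(VarX)*sqrt(VarY)) = 0.3682

0.3682


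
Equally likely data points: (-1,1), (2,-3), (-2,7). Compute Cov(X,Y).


E[X]=-1/3, E[Y]=5/3, E[XY]=-7
Cov(X,Y) = E[XY] - E[X]E[Y] = -7 + 1/3*5/3 = -58/9

-58/9


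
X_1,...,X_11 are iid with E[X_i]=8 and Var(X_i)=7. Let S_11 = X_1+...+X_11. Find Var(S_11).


By independence, Var(S_n) = n*Var(X_1) = 11*7 = 77

77


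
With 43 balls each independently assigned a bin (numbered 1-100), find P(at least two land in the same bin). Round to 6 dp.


P(all different) = prod((100-i)/100 for i=0..42) = 0.000023
P(at least one match) = 1 - 0.000023 = 0.999977

0.999977


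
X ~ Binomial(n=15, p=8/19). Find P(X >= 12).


P(X>=12) = P(X=12) + P(X=13) + P(X=14) + P(X=15)
= 41616858708705280/15181127029874798299 + 6984647615447040/15181127029874798299 + 725677674332160/15181127029874798299 + 35184372088832/15181127029874798299
= 49362368370573312/15181127029874798299

49362368370573312/15181127029874798299


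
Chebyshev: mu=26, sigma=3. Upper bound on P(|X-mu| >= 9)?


k = 9/3 = 3
Chebyshev: P(|X-mu| >= k*sigma) <= 1/k^2 = 1/3^2 = 1/9

1/9


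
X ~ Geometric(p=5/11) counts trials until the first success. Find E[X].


For geometric (trials until first success), E[X] = 1/p = 1/(5/11) = 11/5

11/5


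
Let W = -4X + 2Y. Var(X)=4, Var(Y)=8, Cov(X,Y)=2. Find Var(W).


Var(-4X + 2Y) = (-4)^2*Var(X) + 2^2*Var(Y) + 2*(-4)*2*Cov(X,Y)
= 16*4 + 4*8 - 16*2
= 64 + 32 - 32 = 64

64


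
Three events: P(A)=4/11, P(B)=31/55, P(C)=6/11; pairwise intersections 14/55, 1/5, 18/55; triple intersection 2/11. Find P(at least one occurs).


P(A∪B∪C) = P(A)+P(B)+P(C) - P(AB)-P(AC)-P(BC) + P(ABC)
= 4/11+31/55+6/11 - 14/55-1/5-18/55 + 2/11
= 48/55

48/55


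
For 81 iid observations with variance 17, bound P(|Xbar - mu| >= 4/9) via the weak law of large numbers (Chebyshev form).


Var(Xbar) = Var(X)/n = 17/81
Chebyshev: P(|Xbar-mu| >= 4/9) <= Var(Xbar)/(4/9)^2 = (17/81)/(16/81) = 17/16
Bound exceeds 1, so trivial bound: 1

1


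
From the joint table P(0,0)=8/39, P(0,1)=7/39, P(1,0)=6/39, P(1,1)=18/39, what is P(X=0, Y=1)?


Read from table: P(X=0, Y=1) = 7/39

7/39


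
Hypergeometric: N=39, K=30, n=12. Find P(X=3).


P(X=3) = C(30,3)*C(9,9) / C(39,12)
= 4060*1 / 3910797436
= 4060/3910797436 = 5/4816253

5/4816253


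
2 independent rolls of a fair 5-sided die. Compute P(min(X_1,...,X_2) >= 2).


P(min >= 2) = P(all X_i >= 2) = (P(X_1 >= 2))^2
= (4/5)^2 = 16/25

16/25


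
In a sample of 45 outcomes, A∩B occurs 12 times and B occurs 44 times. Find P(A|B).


P(A|B) = P(A∩B)/P(B) = (12/45)/(44/45) = 12/44 = 3/11

3/11


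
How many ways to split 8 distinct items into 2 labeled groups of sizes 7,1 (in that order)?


8! = 40320
Denominator: 7!=5040 * 1!=1
Coefficient = 40320 / 5040 = 8

8


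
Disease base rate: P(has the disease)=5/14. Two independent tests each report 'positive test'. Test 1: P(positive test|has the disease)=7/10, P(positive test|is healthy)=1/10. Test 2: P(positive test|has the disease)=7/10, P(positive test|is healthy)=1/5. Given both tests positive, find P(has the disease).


After test 1: P(+) = 7/10*5/14 + 1/10*9/14 = 11/35
P(B|+) = (1/4)/(11/35) = 35/44
After test 2 (use post1 as new prior): P(+) = 7/10*35/44 + 1/5*9/44 = 263/440
P(B|+,+) = (49/88)/(263/440) = 245/263

245/263


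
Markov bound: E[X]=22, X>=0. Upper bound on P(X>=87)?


Markov: P(X >= a) <= E[X]/a
P(X >= 87) <= 22/87

22/87


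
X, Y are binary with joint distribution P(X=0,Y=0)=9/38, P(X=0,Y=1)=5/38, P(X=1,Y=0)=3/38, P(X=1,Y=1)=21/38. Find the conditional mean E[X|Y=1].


P(Y=1) = 26/38
E[X|Y=1] = (0*5 + 1*21)/26 = 21/26

21/26


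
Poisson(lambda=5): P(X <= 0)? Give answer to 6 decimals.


P(X<=0) = e^(-5)*5^0/0!
≈ 0.0067379470
≈ 0.006738

0.006738


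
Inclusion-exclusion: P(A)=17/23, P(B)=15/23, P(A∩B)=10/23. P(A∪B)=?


P(A∪B) = P(A) + P(B) - P(A∩B)
= 17/23 + 15/23 - 10/23 = 22/23

22/23


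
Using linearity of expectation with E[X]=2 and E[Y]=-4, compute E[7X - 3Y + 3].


E[7X - 3Y + 3] = 7*E[X] - 3*E[Y] + 3
= (7)*(2) + (-3)*(-4) + (3)
= 14 + 12 + 3 = 29

29


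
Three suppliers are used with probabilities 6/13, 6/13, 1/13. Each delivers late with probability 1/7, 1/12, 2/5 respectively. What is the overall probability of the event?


P(A) = P(A|B1)P(B1) + P(A|B2)P(B2) + P(A|B3)P(B3)
= 1/7*6/13 + 1/12*6/13 + 2/5*1/13
= 6/91 + 1/26 + 2/65 = 123/910

123/910


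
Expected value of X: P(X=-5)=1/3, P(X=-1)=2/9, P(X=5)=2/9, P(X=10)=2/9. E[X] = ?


E[X] = sum(x * P(x))
= -5*1/3 - 1*2/9 + 5*2/9 + 10*2/9
= 13/9

13/9


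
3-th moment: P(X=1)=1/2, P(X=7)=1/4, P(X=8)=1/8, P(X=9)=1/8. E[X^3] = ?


E[X^3] = sum(x^3 * P(x))
= 1*1/2 + 343*1/4 + 512*1/8 + 729*1/8
= 1931/8

1931/8


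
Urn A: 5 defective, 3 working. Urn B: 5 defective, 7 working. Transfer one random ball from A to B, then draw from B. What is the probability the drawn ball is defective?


P(transfer defective) = 5/8; P(transfer working) = 3/8
If defective transferred: Urn II has 6 defective of 13, so P(defective|defective moved) = 6/13
If working transferred: Urn II has 5 defective of 13, so P(defective|working moved) = 5/13
By total probability: P(defective) = 5/8*6/13 + 3/8*5/13 = 45/104

45/104


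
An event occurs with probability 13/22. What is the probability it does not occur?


P(A') = 1 - P(A) = 1 - 13/22 = 9/22

9/22


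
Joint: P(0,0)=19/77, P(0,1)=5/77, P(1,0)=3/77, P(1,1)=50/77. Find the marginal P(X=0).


P(X=0) = P(0,0)+P(0,1) = 19/77 + 5/77 = 24/77

24/77


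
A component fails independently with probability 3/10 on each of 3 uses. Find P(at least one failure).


P(at least one) = 1 - P(none)
P(none) = (1 - 3/10)^3 = (7/10)^3 = 343/1000
P(at least one) = 1 - 343/1000 = 657/1000

657/1000


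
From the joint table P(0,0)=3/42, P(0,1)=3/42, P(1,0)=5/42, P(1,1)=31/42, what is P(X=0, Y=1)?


Read from table: P(X=0, Y=1) = 3/42 = 1/14

1/14


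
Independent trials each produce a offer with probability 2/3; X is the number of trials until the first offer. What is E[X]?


For geometric (trials until first success), E[X] = 1/p = 1/(2/3) = 3/2

3/2


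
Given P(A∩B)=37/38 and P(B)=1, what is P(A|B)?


P(A|B) = P(A∩B)/P(B) = (111/114)/(114/114) = 111/114 = 37/38

37/38


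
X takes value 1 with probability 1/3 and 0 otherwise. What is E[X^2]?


For Bernoulli: X in {0,1}
E[X^2] = 0^2*(1-1/3) + 1^2*1/3 = 1/3

1/3


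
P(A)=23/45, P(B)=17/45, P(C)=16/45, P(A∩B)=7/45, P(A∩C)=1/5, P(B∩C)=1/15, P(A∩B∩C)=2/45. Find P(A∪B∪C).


P(A∪B∪C) = P(A)+P(B)+P(C) - P(AB)-P(AC)-P(BC) + P(ABC)
= 23/45+17/45+16/45 - 7/45-1/5-1/15 + 2/45
= 13/15

13/15


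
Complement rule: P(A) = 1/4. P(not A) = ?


P(A') = 1 - P(A) = 1 - 1/4 = 3/4

3/4


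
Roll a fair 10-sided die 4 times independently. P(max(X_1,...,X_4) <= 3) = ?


P(max <= 3) = P(all X_i <= 3) = (P(X_1 <= 3))^4
= (3/10)^4 = 81/10000

81/10000


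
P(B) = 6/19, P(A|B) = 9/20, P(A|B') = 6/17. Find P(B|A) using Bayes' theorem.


P(A) = P(A|B)P(B) + P(A|B')P(B') = 9/20*6/19 + 6/17*13/19 = 1239/3230
P(B|A) = P(A|B)P(B)/P(A) = (27/190)/(1239/3230) = 153/413

153/413


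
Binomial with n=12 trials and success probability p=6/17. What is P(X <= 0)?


P(X<=0) = P(X=0)
= 3138428376721/582622237229761
= 3138428376721/582622237229761

3138428376721/582622237229761


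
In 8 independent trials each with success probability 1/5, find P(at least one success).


P(at least one) = 1 - P(none)
P(none) = (1 - 1/5)^8 = (4/5)^8 = 65536/390625
P(at least one) = 1 - 65536/390625 = 325089/390625

325089/390625


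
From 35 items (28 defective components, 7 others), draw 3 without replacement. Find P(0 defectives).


P(X=0) = C(28,0)*C(7,3) / C(35,3)
= 1*35 / 6545
= 35/6545 = 1/187

1/187


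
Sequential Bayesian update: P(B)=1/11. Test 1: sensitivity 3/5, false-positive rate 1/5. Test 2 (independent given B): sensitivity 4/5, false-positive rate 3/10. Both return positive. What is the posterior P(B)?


After test 1: P(+) = 3/5*1/11 + 1/5*10/11 = 13/55
P(B|+) = (3/55)/(13/55) = 3/13
After test 2 (use post1 as new prior): P(+) = 4/5*3/13 + 3/10*10/13 = 27/65
P(B|+,+) = (12/65)/(27/65) = 4/9

4/9


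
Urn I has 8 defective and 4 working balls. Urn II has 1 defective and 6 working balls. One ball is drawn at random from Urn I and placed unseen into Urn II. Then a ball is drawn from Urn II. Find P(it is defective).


P(transfer defective) = 8/12 = 2/3; P(transfer working) = 1/3
If defective transferred: Urn II has 2 defective of 8, so P(defective|defective moved) = 1/4
If working transferred: Urn II has 1 defective of 8, so P(defective|working moved) = 1/8
By total probability: P(defective) = 2/3*1/4 + 1/3*1/8 = 5/24

5/24


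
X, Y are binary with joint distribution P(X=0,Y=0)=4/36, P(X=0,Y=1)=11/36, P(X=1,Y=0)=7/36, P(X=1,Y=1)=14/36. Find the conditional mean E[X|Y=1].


P(Y=1) = 25/36
E[X|Y=1] = (0*11 + 1*14)/25 = 14/25

14/25


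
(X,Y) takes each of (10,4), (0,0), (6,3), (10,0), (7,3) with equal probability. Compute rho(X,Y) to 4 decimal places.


Cov(X,Y) = 2.6000, Var(X) = 13.4400, Var(Y) = 2.8000
rho = Cov/(sqrt(VarX)*sqrt(VarY)) = 0.4238

0.4238


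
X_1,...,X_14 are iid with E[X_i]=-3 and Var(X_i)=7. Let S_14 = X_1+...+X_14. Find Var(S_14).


By independence, Var(S_n) = n*Var(X_1) = 14*7 = 98

98


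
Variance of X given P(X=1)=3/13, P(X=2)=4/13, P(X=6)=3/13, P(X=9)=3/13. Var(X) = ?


E[X] = 56/13, E[X^2] = 370/13
Var(X) = E[X^2] - (E[X])^2 = 370/13 - (56/13)^2 = 1674/169

1674/169


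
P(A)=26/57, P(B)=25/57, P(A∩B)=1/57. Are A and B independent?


P(A)*P(B) = 26/57*25/57 = 650/3249
P(A∩B) = 1/57 != 650/3249, so not independent

No, A and B are not independent
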